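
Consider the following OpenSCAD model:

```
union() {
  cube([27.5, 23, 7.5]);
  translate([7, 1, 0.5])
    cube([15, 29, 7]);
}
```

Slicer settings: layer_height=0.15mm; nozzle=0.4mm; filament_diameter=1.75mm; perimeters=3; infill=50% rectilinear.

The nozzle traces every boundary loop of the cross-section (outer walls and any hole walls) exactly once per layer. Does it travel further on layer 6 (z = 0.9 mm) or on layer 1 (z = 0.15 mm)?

Layer 6 (z = 0.9): the cube is present — its section is the full 27.5×23 rectangle (perimeter 101.00 mm); the cube at (7, 1) (footprint 15×29) is included at this height (perimeter 88.00 mm); Taking the union: the regions partially overlap (shared area 330.00 mm²), so the edge portions inside another operand are dropped and the merged outline is re-measured after clipping — boundary = 115.00 mm. So its perimeter = 115.00 mm. Layer 1 (z = 0.15): the cube is present — its section is the full 27.5×23 rectangle (perimeter 101.00 mm); the cube at (7, 1) does not reach this height (z outside [0.5, 7.5]); Taking the union: only the 27.5×23 cube is present, so the union is just that shape — boundary = 101.00 mm. So its perimeter = 101.00 mm. Layer 6 is larger (115.00 vs 101.00 mm).

layer 6 (z = 0.9 mm)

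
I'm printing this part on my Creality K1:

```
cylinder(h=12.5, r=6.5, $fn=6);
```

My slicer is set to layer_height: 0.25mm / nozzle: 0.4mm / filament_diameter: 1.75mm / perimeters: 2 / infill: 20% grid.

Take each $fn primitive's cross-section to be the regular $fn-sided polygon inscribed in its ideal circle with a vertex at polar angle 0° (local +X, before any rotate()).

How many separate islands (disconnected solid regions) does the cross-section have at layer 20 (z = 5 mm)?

At z = 5 mm: the cylinder: section is a regular 6-gon, circumradius r=6.5. Overall, the cross-section is a single solid region. Island count = 1.

1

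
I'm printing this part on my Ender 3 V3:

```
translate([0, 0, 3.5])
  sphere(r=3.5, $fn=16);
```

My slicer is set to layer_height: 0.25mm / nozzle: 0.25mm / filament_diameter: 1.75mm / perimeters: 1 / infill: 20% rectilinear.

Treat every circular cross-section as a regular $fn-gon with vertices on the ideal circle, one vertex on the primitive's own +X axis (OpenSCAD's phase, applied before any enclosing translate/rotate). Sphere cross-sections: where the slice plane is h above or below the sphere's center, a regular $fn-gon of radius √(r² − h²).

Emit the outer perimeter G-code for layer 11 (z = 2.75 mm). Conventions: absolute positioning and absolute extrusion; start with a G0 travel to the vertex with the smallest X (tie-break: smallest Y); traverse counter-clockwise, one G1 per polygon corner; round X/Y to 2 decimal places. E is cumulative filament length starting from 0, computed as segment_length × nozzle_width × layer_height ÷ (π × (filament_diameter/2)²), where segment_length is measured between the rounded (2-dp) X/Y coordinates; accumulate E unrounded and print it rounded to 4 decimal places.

G0 X-3.42 Y0.00 Z2.75
G1 X-3.16 Y-1.31 E0.0347
G1 X-2.42 Y-2.42 E0.0694
G1 X-1.31 Y-3.16 E0.1040
G1 X0.00 Y-3.42 E0.1387
G1 X1.31 Y-3.16 E0.1734
G1 X2.42 Y-2.42 E0.2081
G1 X3.16 Y-1.31 E0.2428
G1 X3.42 Y0.00 E0.2775
G1 X3.16 Y1.31 E0.3122
G1 X2.42 Y2.42 E0.3468
G1 X1.31 Y3.16 E0.3815
G1 X0.00 Y3.42 E0.4162
G1 X-1.31 Y3.16 E0.4509
G1 X-2.42 Y2.42 E0.4856
G1 X-3.16 Y1.31 E0.5202
G1 X-3.42 Y0.00 E0.5549

At z = 2.75 mm: the r=3.5 sphere contributes a regular 16-gon of circumradius √(3.5²−0.75²) = 3.419. The outline is a single polygon with 16 vertices. Extrusion per mm of travel: 0.25 × 0.25 / (π × 0.875²) = 0.025984. Accumulating E over each segment gives final E = 0.5549.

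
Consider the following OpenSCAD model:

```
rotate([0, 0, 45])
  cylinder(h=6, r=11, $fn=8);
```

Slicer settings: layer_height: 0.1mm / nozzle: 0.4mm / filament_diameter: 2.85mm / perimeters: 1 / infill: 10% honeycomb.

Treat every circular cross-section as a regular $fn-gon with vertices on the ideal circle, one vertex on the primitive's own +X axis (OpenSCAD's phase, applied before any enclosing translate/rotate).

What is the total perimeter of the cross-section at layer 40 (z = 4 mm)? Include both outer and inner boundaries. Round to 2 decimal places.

At z = 4 mm: the r=11 cylinder gives a regular 8-gon of circumradius 11 (constant along its height) (perimeter = 2·8·11.000·sin(180°/8) = 67.35 mm); (rotated 45° about Z; rotation is an isometry so areas/perimeters/island counts are preserved). Overall, the cross-section is a single solid region. Total boundary length (outer) = 67.35 mm.

67.35 mm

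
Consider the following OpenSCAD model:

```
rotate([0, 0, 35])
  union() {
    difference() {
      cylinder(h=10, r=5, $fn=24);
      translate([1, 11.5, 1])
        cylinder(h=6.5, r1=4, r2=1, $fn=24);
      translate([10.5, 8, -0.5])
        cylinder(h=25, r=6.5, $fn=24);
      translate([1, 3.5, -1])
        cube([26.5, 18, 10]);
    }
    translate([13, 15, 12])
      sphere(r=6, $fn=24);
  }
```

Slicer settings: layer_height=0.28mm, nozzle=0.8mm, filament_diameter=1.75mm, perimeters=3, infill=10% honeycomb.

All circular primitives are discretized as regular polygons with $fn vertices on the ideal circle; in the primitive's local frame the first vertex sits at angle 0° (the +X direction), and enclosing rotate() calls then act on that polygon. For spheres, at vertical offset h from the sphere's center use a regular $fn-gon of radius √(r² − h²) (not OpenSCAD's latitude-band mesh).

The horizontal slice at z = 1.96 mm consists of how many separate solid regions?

1

At z = 1.96 mm: the r=5 cylinder contributes a regular 24-gon of circumradius 5; the cone at (1, 11.5): at t=0.148 of its height the radius interpolates to r₁+(r₂−r₁)t = 3.557, giving a regular 24-gon of that circumradius; the r=6.5 cylinder at (10.5, 8) gives a regular 24-gon of circumradius 6.5 (constant along its height); the 26.5×18 cube at (1, 3.5) contributes its full rectangle; After the difference (first − rest): starting from the r=5 cylinder, the cone at (1, 11.5) misses the remaining region (no effect); the r=6.5 cylinder at (10.5, 8) misses the remaining region (no effect); the 26.5×18 cube at (1, 3.5) partially overlaps it — only the 2.15 mm² overlap (of its 477.00 mm²) is removed, clipping the outline — 1 connected region; the sphere at (13, 15) does not reach this height (|z−center|=10.040 > r=6); Taking the union: only the result so far is present, so the union is just that shape — 1 connected region; (rotated 35° about Z; rotation is an isometry so areas/perimeters/island counts are preserved). The result has 1 disconnected region.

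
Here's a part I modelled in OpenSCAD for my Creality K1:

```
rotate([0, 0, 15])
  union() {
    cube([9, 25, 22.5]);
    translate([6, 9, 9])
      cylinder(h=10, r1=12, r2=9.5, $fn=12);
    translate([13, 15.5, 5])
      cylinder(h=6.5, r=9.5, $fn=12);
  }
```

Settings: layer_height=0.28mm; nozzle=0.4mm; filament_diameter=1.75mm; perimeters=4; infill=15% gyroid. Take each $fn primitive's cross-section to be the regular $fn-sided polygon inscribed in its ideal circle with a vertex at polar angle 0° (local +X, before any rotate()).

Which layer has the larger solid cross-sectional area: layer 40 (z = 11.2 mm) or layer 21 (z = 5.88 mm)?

Layer 40 (z = 11.2): the cube (footprint 9×25) is included at this height (area 225.00 mm²); the cone at (6, 9) contributes a regular 12-gon of circumradius 11.450 (interpolated between r1=12 and r2=9.5 at t=0.220) (area = (12/2)·11.450²·sin(360°/12) = 393.31 mm²); the r=9.5 cylinder at (13, 15.5) contributes a regular 12-gon of circumradius 9.5 (area = (12/2)·9.500²·sin(360°/12) = 270.75 mm²); Merging all regions: the regions partially overlap — summed areas 889.06 mm² minus the doubly-counted overlap 326.92 mm² gives 562.14 mm² — area = 562.14 mm²; (whole slice rotated 15° about Z — lengths, areas and connectivity unchanged). So its area = 562.14 mm². Layer 21 (z = 5.88): the cube is present — its section is the full 9×25 rectangle (area 225.00 mm²); the cone at (6, 9) is not intersected at this z (z outside [9, 19]); the cylinder at (13, 15.5): section is a regular 12-gon, circumradius r=9.5 (area = (12/2)·9.500²·sin(360°/12) = 270.75 mm²); Merging all regions: the regions partially overlap — summed areas 495.75 mm² minus the doubly-counted overlap 63.66 mm² gives 432.09 mm² — area = 432.09 mm²; (rotated 15° about Z; rotation is an isometry so areas/perimeters/island counts are preserved). So its area = 432.09 mm². Layer 40 is larger (562.14 vs 432.09 mm²).

layer 40 (z = 11.2 mm)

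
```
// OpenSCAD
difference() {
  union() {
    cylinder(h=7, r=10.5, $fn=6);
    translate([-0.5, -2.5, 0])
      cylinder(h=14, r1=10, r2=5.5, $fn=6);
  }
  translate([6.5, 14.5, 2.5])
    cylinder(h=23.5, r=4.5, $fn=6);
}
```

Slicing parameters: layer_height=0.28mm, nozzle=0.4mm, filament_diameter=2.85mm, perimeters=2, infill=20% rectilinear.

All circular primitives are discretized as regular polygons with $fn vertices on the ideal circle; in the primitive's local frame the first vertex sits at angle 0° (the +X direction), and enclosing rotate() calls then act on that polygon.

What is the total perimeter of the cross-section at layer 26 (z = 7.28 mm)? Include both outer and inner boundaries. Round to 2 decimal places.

At z = 7.28 mm: the cylinder is not intersected at this z (z outside [0, 7]); the cone at (-0.5, -2.5) (r1=10→r2=5.5) has section circumradius 7.660 here — a regular 6-gon (perimeter = 2·6·7.660·sin(180°/6) = 45.96 mm); Combining (union): only the cone at (-0.5, -2.5) is present, so the union is just that shape — boundary = 45.96 mm; the r=4.5 cylinder at (6.5, 14.5) gives a regular 6-gon of circumradius 4.5 (constant along its height) (perimeter = 2·6·4.500·sin(180°/6) = 27.00 mm); Taking the first minus the rest: starting from that combined region, the r=4.5 cylinder at (6.5, 14.5) misses the remaining region (no effect) — boundary = 45.96 mm. Overall, the cross-section is a single solid region. Total boundary length (outer) = 45.96 mm.

45.96 mm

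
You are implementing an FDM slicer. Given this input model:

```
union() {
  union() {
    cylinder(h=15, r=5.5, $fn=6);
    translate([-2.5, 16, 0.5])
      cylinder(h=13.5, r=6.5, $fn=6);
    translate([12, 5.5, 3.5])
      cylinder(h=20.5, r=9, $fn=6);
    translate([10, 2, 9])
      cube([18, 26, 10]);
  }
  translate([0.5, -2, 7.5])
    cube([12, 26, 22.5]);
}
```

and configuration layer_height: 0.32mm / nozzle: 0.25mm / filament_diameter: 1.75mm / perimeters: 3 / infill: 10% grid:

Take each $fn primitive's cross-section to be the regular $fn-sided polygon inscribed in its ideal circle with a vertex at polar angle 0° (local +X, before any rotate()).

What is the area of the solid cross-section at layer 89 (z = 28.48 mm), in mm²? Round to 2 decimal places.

At z = 28.48 mm: the cylinder does not reach this height (z outside [0, 15]); the cylinder at (-2.5, 16) is not intersected at this z (z outside [0.5, 14]); the cylinder at (12, 5.5) is absent (z outside [3.5, 24]); the cube at (10, 2) is not intersected at this z (z outside [9, 19]); Merging all regions: nothing is present at this height; the 12×26 cube at (0.5, -2) contributes its full rectangle (area 312.00 mm²); Merging all regions: only the 12×26 cube at (0.5, -2) is present, so the union is just that shape — area = 312.00 mm². Overall, the cross-section is a single solid region. Net area = 312.00 mm².

312.00 mm²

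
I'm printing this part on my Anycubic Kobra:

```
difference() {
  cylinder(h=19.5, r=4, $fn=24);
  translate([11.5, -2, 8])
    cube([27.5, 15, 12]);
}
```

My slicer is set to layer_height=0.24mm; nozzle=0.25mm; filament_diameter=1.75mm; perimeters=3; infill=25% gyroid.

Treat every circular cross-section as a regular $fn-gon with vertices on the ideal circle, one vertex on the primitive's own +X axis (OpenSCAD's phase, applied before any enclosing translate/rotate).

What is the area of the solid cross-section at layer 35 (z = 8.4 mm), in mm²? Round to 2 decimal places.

At z = 8.4 mm: the r=4 cylinder contributes a regular 24-gon of circumradius 4 (area = (24/2)·4.000²·sin(360°/24) = 49.69 mm²); the 27.5×15 cube at (11.5, -2) contributes its full rectangle (area 412.50 mm²); After the difference (first − rest): starting from the r=4 cylinder (49.69 mm²), the 27.5×15 cube at (11.5, -2) misses the remaining region (no effect) — area = 49.69 mm². Overall, the cross-section is a single solid region. Net area = 49.69 mm².

49.69 mm²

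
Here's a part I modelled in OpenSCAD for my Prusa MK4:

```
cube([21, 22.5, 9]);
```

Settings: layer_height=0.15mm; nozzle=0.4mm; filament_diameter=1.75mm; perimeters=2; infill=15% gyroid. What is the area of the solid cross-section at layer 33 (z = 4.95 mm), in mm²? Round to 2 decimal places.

472.50 mm²

At z = 4.95 mm: the cube is present — its section is the full 21×22.5 rectangle (area 472.50 mm²). Overall, the cross-section is a single solid region. Net area = 472.50 mm².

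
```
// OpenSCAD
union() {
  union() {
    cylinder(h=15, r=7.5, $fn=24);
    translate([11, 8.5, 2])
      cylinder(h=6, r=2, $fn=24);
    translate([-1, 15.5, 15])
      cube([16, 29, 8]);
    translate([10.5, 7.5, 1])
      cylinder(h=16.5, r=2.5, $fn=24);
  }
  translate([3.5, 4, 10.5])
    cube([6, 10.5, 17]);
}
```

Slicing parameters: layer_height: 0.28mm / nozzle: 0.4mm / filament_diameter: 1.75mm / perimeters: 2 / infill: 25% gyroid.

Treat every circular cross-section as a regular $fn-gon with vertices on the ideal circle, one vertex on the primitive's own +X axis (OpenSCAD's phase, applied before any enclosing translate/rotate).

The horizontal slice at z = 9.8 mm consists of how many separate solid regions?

2

At z = 9.8 mm: the cylinder: section is a regular 24-gon, circumradius r=7.5; the cylinder at (11, 8.5) is not intersected at this z (z outside [2, 8]); the cube at (-1, 15.5) is not intersected at this z (z outside [15, 23]); the r=2.5 cylinder at (10.5, 7.5) gives a regular 24-gon of circumradius 2.5 (constant along its height); Combining (union): the 2 present regions are separate (no shared area or edge), so areas and boundary lengths simply add and each stays a separate island — 2 connected regions; the cube at (3.5, 4) does not reach this height (z outside [10.5, 27.5]); Combining (union): only the result so far is present, so the union is just that shape — 2 connected regions. The result has 2 disconnected regions.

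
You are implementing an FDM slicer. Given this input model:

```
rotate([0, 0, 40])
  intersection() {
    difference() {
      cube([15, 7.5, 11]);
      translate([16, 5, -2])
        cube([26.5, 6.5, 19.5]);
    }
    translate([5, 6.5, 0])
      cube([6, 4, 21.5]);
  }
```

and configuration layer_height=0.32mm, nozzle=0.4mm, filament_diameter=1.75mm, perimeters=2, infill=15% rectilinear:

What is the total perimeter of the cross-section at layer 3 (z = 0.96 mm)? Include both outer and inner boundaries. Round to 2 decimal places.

14.00 mm

At z = 0.96 mm: the cube (footprint 15×7.5) is included at this height (perimeter 45.00 mm); the 26.5×6.5 cube at (16, 5) contributes its full rectangle (perimeter 66.00 mm); Subtracting the remaining from the first: starting from the 15×7.5 cube, the 26.5×6.5 cube at (16, 5) misses the remaining region (no effect) — boundary = 45.00 mm; the cube at (5, 6.5) is present — its section is the full 6×4 rectangle (perimeter 20.00 mm); After intersecting: the 6×4 cube at (5, 6.5) partially overlaps that combined region; clipping to the common part keeps 6.00 mm² — boundary = 14.00 mm; (whole slice rotated 40° about Z — lengths, areas and connectivity unchanged). Overall, the cross-section is a single solid region. Total boundary length (outer) = 14.00 mm.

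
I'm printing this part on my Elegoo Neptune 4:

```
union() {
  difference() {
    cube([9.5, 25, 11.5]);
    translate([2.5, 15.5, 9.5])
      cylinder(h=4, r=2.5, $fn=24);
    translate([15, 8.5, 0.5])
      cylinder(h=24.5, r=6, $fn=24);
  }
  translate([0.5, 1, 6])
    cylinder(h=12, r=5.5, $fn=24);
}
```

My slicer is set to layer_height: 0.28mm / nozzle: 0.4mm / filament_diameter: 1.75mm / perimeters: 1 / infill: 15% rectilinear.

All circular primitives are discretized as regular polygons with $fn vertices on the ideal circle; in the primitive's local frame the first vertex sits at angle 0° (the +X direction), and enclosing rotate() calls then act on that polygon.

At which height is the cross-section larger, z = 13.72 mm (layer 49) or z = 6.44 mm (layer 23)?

Layer 49 (z = 13.72): the cube is absent (z outside [0, 11.5]); the cylinder at (2.5, 15.5) is not intersected at this z (z outside [9.5, 13.5]); the r=6 cylinder at (15, 8.5) contributes a regular 24-gon of circumradius 6 (area = (24/2)·6.000²·sin(360°/24) = 111.81 mm²); Taking the first minus the rest: the first operand is absent here, so nothing remains; the r=5.5 cylinder at (0.5, 1) gives a regular 24-gon of circumradius 5.5 (constant along its height) (area = (24/2)·5.500²·sin(360°/24) = 93.95 mm²); Merging all regions: only the r=5.5 cylinder at (0.5, 1) is present, so the union is just that shape — area = 93.95 mm². So its area = 93.95 mm². Layer 23 (z = 6.44): the 9.5×25 cube contributes its full rectangle (area 237.50 mm²); the cylinder at (2.5, 15.5) is absent (z outside [9.5, 13.5]); the r=6 cylinder at (15, 8.5) contributes a regular 24-gon of circumradius 6 (area = (24/2)·6.000²·sin(360°/24) = 111.81 mm²); Taking the first minus the rest: starting from the 9.5×25 cube (237.50 mm²), the r=6 cylinder at (15, 8.5) partially overlaps it — only the 1.45 mm² overlap (of its 111.81 mm²) is removed, clipping the outline — area = 236.05 mm²; the r=5.5 cylinder at (0.5, 1) gives a regular 24-gon of circumradius 5.5 (constant along its height) (area = (24/2)·5.500²·sin(360°/24) = 93.95 mm²); Merging all regions: the regions partially overlap — summed areas 330.00 mm² minus the doubly-counted overlap 32.16 mm² gives 297.85 mm² — area = 297.85 mm². So its area = 297.85 mm². Layer 23 is larger (297.85 vs 93.95 mm²).

layer 23 (z = 6.44 mm)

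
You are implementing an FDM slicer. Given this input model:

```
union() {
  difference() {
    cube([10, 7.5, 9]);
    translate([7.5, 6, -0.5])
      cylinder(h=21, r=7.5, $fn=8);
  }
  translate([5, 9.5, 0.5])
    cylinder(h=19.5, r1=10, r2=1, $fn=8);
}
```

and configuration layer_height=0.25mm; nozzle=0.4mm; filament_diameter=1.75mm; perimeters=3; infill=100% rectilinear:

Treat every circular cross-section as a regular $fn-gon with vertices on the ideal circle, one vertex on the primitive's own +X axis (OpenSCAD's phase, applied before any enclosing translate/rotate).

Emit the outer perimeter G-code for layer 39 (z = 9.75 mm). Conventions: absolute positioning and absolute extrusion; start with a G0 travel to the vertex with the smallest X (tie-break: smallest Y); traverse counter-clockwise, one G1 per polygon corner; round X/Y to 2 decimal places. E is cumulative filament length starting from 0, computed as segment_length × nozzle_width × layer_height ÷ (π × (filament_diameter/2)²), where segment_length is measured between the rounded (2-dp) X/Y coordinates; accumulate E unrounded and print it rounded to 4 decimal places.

G0 X-0.73 Y9.50 Z9.75
G1 X0.95 Y5.45 E0.1823
G1 X5.00 Y3.77 E0.3646
G1 X9.05 Y5.45 E0.5469
G1 X10.73 Y9.50 E0.7292
G1 X9.05 Y13.55 E0.9115
G1 X5.00 Y15.23 E1.0937
G1 X0.95 Y13.55 E1.2760
G1 X-0.73 Y9.50 E1.4583

At z = 9.75 mm: the cube is not intersected at this z (z outside [0, 9]); the r=7.5 cylinder at (7.5, 6) contributes a regular 8-gon of circumradius 7.5; Subtracting the remaining from the first: the first operand is absent here, so nothing remains; the cone at (5, 9.5) contributes a regular 8-gon of circumradius 5.731 (interpolated between r1=10 and r2=1 at t=0.474); Combining (union): only the cone at (5, 9.5) is present, so the union is just that shape — 1 connected region. The outline is a single polygon with 8 vertices. Extrusion per mm of travel: 0.4 × 0.25 / (π × 0.875²) = 0.041575. Accumulating E over each segment gives final E = 1.4583.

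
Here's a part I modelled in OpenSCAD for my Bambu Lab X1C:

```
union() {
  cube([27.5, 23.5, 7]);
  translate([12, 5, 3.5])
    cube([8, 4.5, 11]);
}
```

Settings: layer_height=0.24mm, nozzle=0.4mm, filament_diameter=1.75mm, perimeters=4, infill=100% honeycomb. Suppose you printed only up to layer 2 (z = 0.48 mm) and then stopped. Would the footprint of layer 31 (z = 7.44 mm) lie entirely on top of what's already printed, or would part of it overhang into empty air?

entirely on top

Compare the two slices. At z = 0.48: the cube (footprint 27.5×23.5) is included at this height (area 646.25 mm²); the cube at (12, 5) is absent (z outside [3.5, 14.5]); Combining (union): only the 27.5×23.5 cube is present, so the union is just that shape — area = 646.25 mm². At z = 7.44: the cube is absent (z outside [0, 7]); the cube at (12, 5) (footprint 8×4.5) is included at this height (area 36.00 mm²); Merging all regions: only the 8×4.5 cube at (12, 5) is present, so the union is just that shape — area = 36.00 mm². Checking containment: the cross-section at z = 7.44 is a subset of the cross-section at z = 0.48.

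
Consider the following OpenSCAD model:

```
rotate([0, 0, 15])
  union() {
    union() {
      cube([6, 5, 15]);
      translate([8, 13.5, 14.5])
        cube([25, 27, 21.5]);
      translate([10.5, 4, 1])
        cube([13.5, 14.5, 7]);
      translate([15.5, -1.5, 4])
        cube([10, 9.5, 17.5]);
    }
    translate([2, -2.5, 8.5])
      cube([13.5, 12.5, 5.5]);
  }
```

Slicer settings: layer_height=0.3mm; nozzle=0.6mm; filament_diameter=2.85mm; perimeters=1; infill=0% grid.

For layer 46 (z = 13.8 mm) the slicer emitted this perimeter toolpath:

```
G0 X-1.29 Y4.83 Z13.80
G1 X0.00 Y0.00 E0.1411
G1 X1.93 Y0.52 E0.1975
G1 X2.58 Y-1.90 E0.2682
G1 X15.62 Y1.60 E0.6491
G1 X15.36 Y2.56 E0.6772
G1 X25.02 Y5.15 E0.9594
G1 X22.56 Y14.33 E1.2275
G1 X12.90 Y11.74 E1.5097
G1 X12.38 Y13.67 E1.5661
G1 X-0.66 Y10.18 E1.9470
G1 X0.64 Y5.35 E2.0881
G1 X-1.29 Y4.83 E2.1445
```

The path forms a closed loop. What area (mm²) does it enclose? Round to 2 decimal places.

Apply the shoelace formula to the sequence of (X, Y) vertices; enclosed area = 273.81 mm².

273.81 mm²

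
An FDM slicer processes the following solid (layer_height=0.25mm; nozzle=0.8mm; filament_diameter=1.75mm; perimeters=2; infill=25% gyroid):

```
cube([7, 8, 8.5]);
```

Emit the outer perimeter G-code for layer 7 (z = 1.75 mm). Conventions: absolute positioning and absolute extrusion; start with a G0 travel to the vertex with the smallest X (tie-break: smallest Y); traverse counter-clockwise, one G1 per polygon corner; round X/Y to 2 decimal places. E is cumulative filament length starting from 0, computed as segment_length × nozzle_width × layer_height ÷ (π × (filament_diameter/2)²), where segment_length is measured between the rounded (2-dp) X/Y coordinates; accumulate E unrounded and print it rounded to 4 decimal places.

G0 X0.00 Y0.00 Z1.75
G1 X7.00 Y0.00 E0.5821
G1 X7.00 Y8.00 E1.2473
G1 X0.00 Y8.00 E1.8293
G1 X0.00 Y0.00 E2.4945

At z = 1.75 mm: the 7×8 cube contributes its full rectangle. The outline is a single polygon with 4 vertices. Extrusion per mm of travel: 0.8 × 0.25 / (π × 0.875²) = 0.083150. Accumulating E over each segment gives final E = 2.4945.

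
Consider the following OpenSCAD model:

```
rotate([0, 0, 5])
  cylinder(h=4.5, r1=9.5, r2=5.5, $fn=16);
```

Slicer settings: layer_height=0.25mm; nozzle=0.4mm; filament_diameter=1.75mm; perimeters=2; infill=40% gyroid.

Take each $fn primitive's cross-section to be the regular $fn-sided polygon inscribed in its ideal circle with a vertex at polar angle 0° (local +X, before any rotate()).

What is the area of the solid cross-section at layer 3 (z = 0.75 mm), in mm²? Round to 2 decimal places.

At z = 0.75 mm: the cone contributes a regular 16-gon of circumradius 8.833 (interpolated between r1=9.5 and r2=5.5 at t=0.167) (area = (16/2)·8.833²·sin(360°/16) = 238.88 mm²); (whole slice rotated 5° about Z — lengths, areas and connectivity unchanged). Overall, the cross-section is a single solid region. Net area = 238.88 mm².

238.88 mm²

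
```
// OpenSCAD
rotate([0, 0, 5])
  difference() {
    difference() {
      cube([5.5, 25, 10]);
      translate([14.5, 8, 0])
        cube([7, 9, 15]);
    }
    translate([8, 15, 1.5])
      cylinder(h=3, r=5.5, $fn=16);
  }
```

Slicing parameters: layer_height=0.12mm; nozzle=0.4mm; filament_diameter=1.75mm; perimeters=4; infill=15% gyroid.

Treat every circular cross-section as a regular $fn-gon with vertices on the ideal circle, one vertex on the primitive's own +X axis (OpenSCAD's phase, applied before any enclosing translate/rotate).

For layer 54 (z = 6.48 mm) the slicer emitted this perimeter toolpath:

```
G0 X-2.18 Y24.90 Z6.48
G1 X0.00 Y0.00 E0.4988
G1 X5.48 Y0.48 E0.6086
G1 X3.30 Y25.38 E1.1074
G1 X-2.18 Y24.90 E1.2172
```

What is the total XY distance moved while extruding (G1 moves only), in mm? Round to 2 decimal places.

60.99 mm

Sum the Euclidean lengths of each G1 segment: total = 60.99 mm.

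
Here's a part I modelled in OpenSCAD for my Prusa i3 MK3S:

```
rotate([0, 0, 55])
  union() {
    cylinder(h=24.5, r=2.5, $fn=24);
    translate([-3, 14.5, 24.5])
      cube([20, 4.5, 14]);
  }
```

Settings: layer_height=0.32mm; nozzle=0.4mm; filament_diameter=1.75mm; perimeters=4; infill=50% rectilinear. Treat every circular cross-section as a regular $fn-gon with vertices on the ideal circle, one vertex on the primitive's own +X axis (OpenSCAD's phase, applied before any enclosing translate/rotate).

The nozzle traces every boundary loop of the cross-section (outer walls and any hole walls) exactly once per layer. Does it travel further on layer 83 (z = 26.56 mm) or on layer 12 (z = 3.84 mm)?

Layer 83 (z = 26.56): the cylinder is absent (z outside [0, 24.5]); the cube at (-3, 14.5) is present — its section is the full 20×4.5 rectangle (perimeter 49.00 mm); Merging all regions: only the 20×4.5 cube at (-3, 14.5) is present, so the union is just that shape — boundary = 49.00 mm; (rotated 55° about Z; rotation is an isometry so areas/perimeters/island counts are preserved). So its perimeter = 49.00 mm. Layer 12 (z = 3.84): the r=2.5 cylinder contributes a regular 24-gon of circumradius 2.5 (perimeter = 2·24·2.500·sin(180°/24) = 15.66 mm); the cube at (-3, 14.5) is absent (z outside [24.5, 38.5]); Taking the union: only the r=2.5 cylinder is present, so the union is just that shape — boundary = 15.66 mm; (rotated 55° about Z; rotation is an isometry so areas/perimeters/island counts are preserved). So its perimeter = 15.66 mm. Layer 83 is larger (49.00 vs 15.66 mm).

layer 83 (z = 26.56 mm)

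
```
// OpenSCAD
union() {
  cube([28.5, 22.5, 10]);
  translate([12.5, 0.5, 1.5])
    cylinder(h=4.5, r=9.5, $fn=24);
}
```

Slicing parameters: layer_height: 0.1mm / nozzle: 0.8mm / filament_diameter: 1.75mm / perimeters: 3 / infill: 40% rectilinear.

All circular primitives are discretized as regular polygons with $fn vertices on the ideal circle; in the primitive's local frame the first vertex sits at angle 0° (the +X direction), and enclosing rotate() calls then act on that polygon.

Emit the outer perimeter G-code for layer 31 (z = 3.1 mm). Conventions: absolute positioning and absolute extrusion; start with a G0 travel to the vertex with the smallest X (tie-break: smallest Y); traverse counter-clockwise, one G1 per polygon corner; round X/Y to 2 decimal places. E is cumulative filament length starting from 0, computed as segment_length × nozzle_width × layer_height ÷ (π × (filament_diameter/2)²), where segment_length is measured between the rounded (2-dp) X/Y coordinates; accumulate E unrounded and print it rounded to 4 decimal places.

At z = 3.1 mm: the cube (footprint 28.5×22.5) is included at this height; the cylinder at (12.5, 0.5): section is a regular 24-gon, circumradius r=9.5; Taking the union: the regions partially overlap (shared area 149.62 mm²), so overlapping operands fuse into one piece — 1 connected region. The outline is a single polygon with 17 vertices. Extrusion per mm of travel: 0.8 × 0.1 / (π × 0.875²) = 0.033260. Accumulating E over each segment gives final E = 3.7218.

G0 X0.00 Y0.00 Z3.10
G1 X3.07 Y0.00 E0.1021
G1 X3.32 Y-1.96 E0.1678
G1 X4.27 Y-4.25 E0.2503
G1 X5.78 Y-6.22 E0.3328
G1 X7.75 Y-7.73 E0.4154
G1 X10.04 Y-8.68 E0.4979
G1 X12.50 Y-9.00 E0.5804
G1 X14.96 Y-8.68 E0.6629
G1 X17.25 Y-7.73 E0.7453
G1 X19.22 Y-6.22 E0.8279
G1 X20.73 Y-4.25 E0.9104
G1 X21.68 Y-1.96 E0.9929
G1 X21.93 Y0.00 E1.0586
G1 X28.50 Y0.00 E1.2771
G1 X28.50 Y22.50 E2.0255
G1 X0.00 Y22.50 E2.9734
G1 X0.00 Y0.00 E3.7218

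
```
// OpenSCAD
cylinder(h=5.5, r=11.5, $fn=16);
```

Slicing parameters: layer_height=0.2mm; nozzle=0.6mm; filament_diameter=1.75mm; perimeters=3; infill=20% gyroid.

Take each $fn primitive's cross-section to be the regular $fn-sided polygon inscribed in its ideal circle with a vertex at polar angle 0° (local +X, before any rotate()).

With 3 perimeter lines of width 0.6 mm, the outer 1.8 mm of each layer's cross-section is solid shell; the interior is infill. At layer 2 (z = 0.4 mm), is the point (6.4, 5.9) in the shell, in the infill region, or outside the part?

At z = 0.4 mm: the cylinder: section is a regular 16-gon, circumradius r=11.5. Overall, the cross-section is a single solid region. The nearest boundary edge runs (10.62, 4.40)→(8.13, 8.13); distance from the point to it = 2.68 mm. The point is inside the cross-section and 2.68 mm from the nearest boundary — more than the 1.8 mm shell width (3 × 0.6), so it's in the infill interior.

infill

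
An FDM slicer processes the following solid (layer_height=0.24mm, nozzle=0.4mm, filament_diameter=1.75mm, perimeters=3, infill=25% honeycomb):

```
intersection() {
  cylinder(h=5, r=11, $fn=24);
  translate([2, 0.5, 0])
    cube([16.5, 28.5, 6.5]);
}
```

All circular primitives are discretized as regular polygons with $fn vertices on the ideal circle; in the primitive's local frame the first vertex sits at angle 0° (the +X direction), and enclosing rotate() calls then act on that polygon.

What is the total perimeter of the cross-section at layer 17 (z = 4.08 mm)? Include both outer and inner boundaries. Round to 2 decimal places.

At z = 4.08 mm: the r=11 cylinder gives a regular 24-gon of circumradius 11 (constant along its height) (perimeter = 2·24·11.000·sin(180°/24) = 68.92 mm); the cube at (2, 0.5) (footprint 16.5×28.5) is included at this height (perimeter 90.00 mm); Taking the intersection: the 16.5×28.5 cube at (2, 0.5) partially overlaps the r=11 cylinder; clipping to the common part keeps 67.73 mm² — boundary = 33.88 mm. Overall, the cross-section is a single solid region. Total boundary length (outer) = 33.88 mm.

33.88 mm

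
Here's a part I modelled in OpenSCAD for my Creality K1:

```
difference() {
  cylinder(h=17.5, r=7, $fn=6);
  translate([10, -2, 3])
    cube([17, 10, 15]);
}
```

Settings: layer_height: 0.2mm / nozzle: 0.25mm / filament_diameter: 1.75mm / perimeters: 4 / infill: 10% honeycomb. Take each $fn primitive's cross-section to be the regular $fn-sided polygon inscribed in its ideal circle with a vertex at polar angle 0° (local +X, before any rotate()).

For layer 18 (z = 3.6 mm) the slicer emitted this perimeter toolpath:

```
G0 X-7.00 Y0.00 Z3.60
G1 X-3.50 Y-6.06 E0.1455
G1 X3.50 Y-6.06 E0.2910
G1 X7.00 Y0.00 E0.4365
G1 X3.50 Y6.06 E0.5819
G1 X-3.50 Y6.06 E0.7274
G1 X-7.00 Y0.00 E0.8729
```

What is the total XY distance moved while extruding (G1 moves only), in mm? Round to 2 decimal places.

41.99 mm

Sum the Euclidean lengths of each G1 segment: total = 41.99 mm.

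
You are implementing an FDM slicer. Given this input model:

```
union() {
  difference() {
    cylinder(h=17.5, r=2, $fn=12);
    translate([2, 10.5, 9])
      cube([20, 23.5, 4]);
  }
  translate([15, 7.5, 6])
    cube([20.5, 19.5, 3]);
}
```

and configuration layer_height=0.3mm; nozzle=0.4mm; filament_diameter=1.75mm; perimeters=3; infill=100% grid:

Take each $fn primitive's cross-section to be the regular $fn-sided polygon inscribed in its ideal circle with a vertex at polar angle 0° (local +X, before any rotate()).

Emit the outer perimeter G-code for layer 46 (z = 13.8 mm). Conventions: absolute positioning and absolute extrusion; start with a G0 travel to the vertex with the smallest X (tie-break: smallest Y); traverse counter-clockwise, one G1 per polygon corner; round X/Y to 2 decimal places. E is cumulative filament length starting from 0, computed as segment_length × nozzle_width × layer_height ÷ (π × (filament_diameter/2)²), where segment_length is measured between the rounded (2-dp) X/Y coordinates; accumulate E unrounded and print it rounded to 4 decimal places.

At z = 13.8 mm: the r=2 cylinder contributes a regular 12-gon of circumradius 2; the cube at (2, 10.5) is not intersected at this z (z outside [9, 13]); Taking the first minus the rest: none of the subtracted shapes is present at this height, so the r=2 cylinder is unchanged — 1 connected region; the cube at (15, 7.5) is not intersected at this z (z outside [6, 9]); Combining (union): only the result so far is present, so the union is just that shape — 1 connected region. The outline is a single polygon with 12 vertices. Extrusion per mm of travel: 0.4 × 0.3 / (π × 0.875²) = 0.049890. Accumulating E over each segment gives final E = 0.6194.

G0 X-2.00 Y0.00 Z13.80
G1 X-1.73 Y-1.00 E0.0517
G1 X-1.00 Y-1.73 E0.1032
G1 X0.00 Y-2.00 E0.1549
G1 X1.00 Y-1.73 E0.2065
G1 X1.73 Y-1.00 E0.2580
G1 X2.00 Y0.00 E0.3097
G1 X1.73 Y1.00 E0.3614
G1 X1.00 Y1.73 E0.4129
G1 X0.00 Y2.00 E0.4646
G1 X-1.00 Y1.73 E0.5163
G1 X-1.73 Y1.00 E0.5678
G1 X-2.00 Y0.00 E0.6194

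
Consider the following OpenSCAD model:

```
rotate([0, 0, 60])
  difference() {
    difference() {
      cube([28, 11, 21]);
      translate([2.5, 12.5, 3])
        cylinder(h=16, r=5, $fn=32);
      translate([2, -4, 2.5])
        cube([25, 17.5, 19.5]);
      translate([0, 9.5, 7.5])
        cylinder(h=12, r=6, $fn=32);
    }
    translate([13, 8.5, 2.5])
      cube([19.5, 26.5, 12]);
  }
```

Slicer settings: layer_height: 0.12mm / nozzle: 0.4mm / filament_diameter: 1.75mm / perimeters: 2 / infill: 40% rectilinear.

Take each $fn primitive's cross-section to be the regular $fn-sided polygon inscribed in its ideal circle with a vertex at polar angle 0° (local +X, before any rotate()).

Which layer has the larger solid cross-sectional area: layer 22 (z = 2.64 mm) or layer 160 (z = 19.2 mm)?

layer 22 (z = 2.64 mm)

Layer 22 (z = 2.64): the 28×11 cube contributes its full rectangle (area 308.00 mm²); the cylinder at (2.5, 12.5) does not reach this height (z outside [3, 19]); the cube at (2, -4) (footprint 25×17.5) is included at this height (area 437.50 mm²); the cylinder at (0, 9.5) is absent (z outside [7.5, 19.5]); Taking the first minus the rest: starting from the 28×11 cube (308.00 mm²), the 25×17.5 cube at (2, -4) partially overlaps it — only the 275.00 mm² overlap (of its 437.50 mm²) is removed, clipping the outline — area = 33.00 mm²; the cube at (13, 8.5) (footprint 19.5×26.5) is included at this height (area 516.75 mm²); After the difference (first − rest): starting from the result so far (33.00 mm²), the 19.5×26.5 cube at (13, 8.5) partially overlaps it — only the 2.50 mm² overlap (of its 516.75 mm²) is removed, clipping the outline — area = 30.50 mm²; (rotated 60° about Z; rotation is an isometry so areas/perimeters/island counts are preserved). So its area = 30.50 mm². Layer 160 (z = 19.2): the cube (footprint 28×11) is included at this height (area 308.00 mm²); the cylinder at (2.5, 12.5) does not reach this height (z outside [3, 19]); the 25×17.5 cube at (2, -4) contributes its full rectangle (area 437.50 mm²); the cylinder at (0, 9.5): section is a regular 32-gon, circumradius r=6 (area = (32/2)·6.000²·sin(360°/32) = 112.37 mm²); Subtracting the remaining from the first: starting from the 28×11 cube (308.00 mm²), the 25×17.5 cube at (2, -4) partially overlaps it — only the 275.00 mm² overlap (of its 437.50 mm²) is removed, clipping the outline; the r=6 cylinder at (0, 9.5) partially overlaps it — only the 14.73 mm² overlap (of its 112.37 mm²) is removed, clipping the outline — area = 18.27 mm²; the cube at (13, 8.5) is absent (z outside [2.5, 14.5]); Subtracting the remaining from the first: none of the subtracted shapes is present at this height, so the result so far is unchanged — area = 18.27 mm²; (whole slice rotated 60° about Z — lengths, areas and connectivity unchanged). So its area = 18.27 mm². Layer 22 is larger (30.50 vs 18.27 mm²).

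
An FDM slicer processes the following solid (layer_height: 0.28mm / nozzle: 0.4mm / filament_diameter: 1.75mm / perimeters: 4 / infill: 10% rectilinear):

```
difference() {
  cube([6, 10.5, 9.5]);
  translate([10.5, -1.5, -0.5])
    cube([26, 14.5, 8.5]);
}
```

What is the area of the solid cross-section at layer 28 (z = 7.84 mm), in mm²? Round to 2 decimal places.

63.00 mm²

At z = 7.84 mm: the 6×10.5 cube contributes its full rectangle (area 63.00 mm²); the 26×14.5 cube at (10.5, -1.5) contributes its full rectangle (area 377.00 mm²); After the difference (first − rest): starting from the 6×10.5 cube (63.00 mm²), the 26×14.5 cube at (10.5, -1.5) misses the remaining region (no effect) — area = 63.00 mm². Overall, the cross-section is a single solid region. Net area = 63.00 mm².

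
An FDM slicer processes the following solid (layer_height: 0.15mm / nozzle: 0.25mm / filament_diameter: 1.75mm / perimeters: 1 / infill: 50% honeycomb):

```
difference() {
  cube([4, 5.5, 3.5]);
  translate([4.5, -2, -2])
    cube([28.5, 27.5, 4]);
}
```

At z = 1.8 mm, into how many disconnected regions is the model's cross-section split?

At z = 1.8 mm: the 4×5.5 cube contributes its full rectangle; the cube at (4.5, -2) is present — its section is the full 28.5×27.5 rectangle; After the difference (first − rest): starting from the 4×5.5 cube, the 28.5×27.5 cube at (4.5, -2) misses the remaining region (no effect) — 1 connected region. The result has 1 disconnected region.

1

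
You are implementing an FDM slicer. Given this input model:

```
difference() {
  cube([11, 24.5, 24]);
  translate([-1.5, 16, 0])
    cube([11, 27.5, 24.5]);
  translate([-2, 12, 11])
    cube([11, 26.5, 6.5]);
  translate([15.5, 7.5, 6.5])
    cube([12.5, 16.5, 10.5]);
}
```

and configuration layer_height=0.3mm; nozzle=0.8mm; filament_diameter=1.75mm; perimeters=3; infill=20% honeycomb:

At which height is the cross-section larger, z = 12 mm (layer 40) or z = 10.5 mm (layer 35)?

Layer 40 (z = 12): the cube is present — its section is the full 11×24.5 rectangle (area 269.50 mm²); the cube at (-1.5, 16) (footprint 11×27.5) is included at this height (area 302.50 mm²); the cube at (-2, 12) is present — its section is the full 11×26.5 rectangle (area 291.50 mm²); the 12.5×16.5 cube at (15.5, 7.5) contributes its full rectangle (area 206.25 mm²); Taking the first minus the rest: starting from the 11×24.5 cube (269.50 mm²), the 11×27.5 cube at (-1.5, 16) partially overlaps it — only the 80.75 mm² overlap (of its 302.50 mm²) is removed, clipping the outline; the 11×26.5 cube at (-2, 12) partially overlaps it — only the 36.00 mm² overlap (of its 291.50 mm²) is removed, clipping the outline; the 12.5×16.5 cube at (15.5, 7.5) misses the remaining region (no effect) — area = 152.75 mm². So its area = 152.75 mm². Layer 35 (z = 10.5): the cube is present — its section is the full 11×24.5 rectangle (area 269.50 mm²); the cube at (-1.5, 16) (footprint 11×27.5) is included at this height (area 302.50 mm²); the cube at (-2, 12) does not reach this height (z outside [11, 17.5]); the 12.5×16.5 cube at (15.5, 7.5) contributes its full rectangle (area 206.25 mm²); After the difference (first − rest): starting from the 11×24.5 cube (269.50 mm²), the 11×27.5 cube at (-1.5, 16) partially overlaps it — only the 80.75 mm² overlap (of its 302.50 mm²) is removed, clipping the outline; the 12.5×16.5 cube at (15.5, 7.5) misses the remaining region (no effect) — area = 188.75 mm². So its area = 188.75 mm². Layer 35 is larger (188.75 vs 152.75 mm²).

layer 35 (z = 10.5 mm)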